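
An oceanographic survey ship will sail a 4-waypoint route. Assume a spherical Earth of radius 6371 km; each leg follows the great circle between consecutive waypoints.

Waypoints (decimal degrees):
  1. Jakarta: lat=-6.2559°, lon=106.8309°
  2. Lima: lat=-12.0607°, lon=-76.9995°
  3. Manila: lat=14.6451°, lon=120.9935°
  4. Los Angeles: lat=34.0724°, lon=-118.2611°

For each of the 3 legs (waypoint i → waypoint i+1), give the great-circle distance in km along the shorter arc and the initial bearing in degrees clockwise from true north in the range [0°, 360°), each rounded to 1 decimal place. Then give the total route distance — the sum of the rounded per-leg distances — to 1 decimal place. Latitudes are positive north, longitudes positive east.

Leg 1: dist=17934.8 km, bearing=168.2°
Leg 2: dist=18048.0 km, bearing=280.4°
Leg 3: dist=11736.5 km, bearing=47.6°
Total: 47719.3 km

Leg 1: φ1=-0.1091861, φ2=-0.2104989, Δφ=-0.1013129, Δλ=-3.2084457 rad; a=sin²(Δφ/2)+cosφ1·cosφ2·sin²(Δλ/2)=0.9735814736; c=2·atan2(√a, √(1-a))=2.815068490; dist=6371·c=17934.801 ≈ 17934.8 km; running total=17934.8 km
Leg 1 bearing: y=sinΔλ·cosφ2=0.06532874, x=cosφ1·sinφ2-sinφ1·cosφ2·cosΔλ=-0.31402947; θ=atan2(y, x)=168.2482° ≈ 168.2°
Leg 2: φ1=-0.2104989, φ2=0.2556052, Δφ=0.4661041, Δλ=3.4556297 rad; a=sin²(Δφ/2)+cosφ1·cosφ2·sin²(Δλ/2)=0.9763552529; c=2·atan2(√a, √(1-a))=2.832830664; dist=6371·c=18047.964 ≈ 18048.0 km; running total=35982.8 km
Leg 2 bearing: y=sinΔλ·cosφ2=-0.29886475, x=cosφ1·sinφ2-sinφ1·cosφ2·cosΔλ=0.05497774; θ=atan2(y, x)=-79.5767° <0 so +360° → 280.4233° ≈ 280.4°
Leg 3: φ1=0.2556052, φ2=0.5946756, Δφ=0.3390703, Δλ=-4.1757805 rad; a=sin²(Δφ/2)+cosφ1·cosφ2·sin²(Δλ/2)=0.6340291246; c=2·atan2(√a, √(1-a))=1.842173278; dist=6371·c=11736.486 ≈ 11736.5 km; running total=47719.3 km
Leg 3 bearing: y=sinΔλ·cosφ2=0.71190637, x=cosφ1·sinφ2-sinφ1·cosφ2·cosΔλ=0.64910253; θ=atan2(y, x)=47.6420° ≈ 47.6°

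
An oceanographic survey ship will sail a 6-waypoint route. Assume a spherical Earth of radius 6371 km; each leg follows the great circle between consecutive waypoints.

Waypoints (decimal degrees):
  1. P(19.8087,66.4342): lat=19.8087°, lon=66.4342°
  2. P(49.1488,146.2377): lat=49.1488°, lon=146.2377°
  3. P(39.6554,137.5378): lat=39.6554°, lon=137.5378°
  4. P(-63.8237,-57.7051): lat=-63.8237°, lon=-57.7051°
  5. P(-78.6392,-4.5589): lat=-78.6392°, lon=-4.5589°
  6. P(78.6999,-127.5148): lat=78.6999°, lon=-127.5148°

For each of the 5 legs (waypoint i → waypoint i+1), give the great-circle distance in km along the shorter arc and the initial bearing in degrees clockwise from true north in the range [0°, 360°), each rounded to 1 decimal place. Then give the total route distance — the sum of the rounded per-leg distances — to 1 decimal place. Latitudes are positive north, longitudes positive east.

Leg 1: φ1=0.3457270, φ2=0.8578084, Δφ=0.5120813, Δλ=1.3928338 rad; a=sin²(Δφ/2)+cosφ1·cosφ2·sin²(Δλ/2)=0.3173635537; c=2·atan2(√a, √(1-a))=1.196870392; dist=6371·c=7625.261 ≈ 7625.3 km; running total=7625.3 km
Leg 1 bearing: y=sinΔλ·cosφ2=0.64376627, x=cosφ1·sinφ2-sinφ1·cosφ2·cosΔλ=0.67241408; θ=atan2(y, x)=43.7531° ≈ 43.8°
Leg 2: φ1=0.8578084, φ2=0.6921173, Δφ=-0.1656911, Δλ=-0.1518419 rad; a=sin²(Δφ/2)+cosφ1·cosφ2·sin²(Δλ/2)=0.0097447937; c=2·atan2(√a, √(1-a))=0.197753513; dist=6371·c=1259.888 ≈ 1259.9 km; running total=8885.2 km
Leg 2 bearing: y=sinΔλ·cosφ2=-0.11645386, x=cosφ1·sinφ2-sinφ1·cosφ2·cosΔλ=-0.15823347; θ=atan2(y, x)=-143.6483° <0 so +360° → 216.3517° ≈ 216.4°
Leg 3: φ1=0.6921173, φ2=-1.1139337, Δφ=-1.8060510, Δλ=-3.4076314 rad; a=sin²(Δφ/2)+cosφ1·cosφ2·sin²(Δλ/2)=0.9501993145; c=2·atan2(√a, √(1-a))=2.691481225; dist=6371·c=17147.427 ≈ 17147.4 km; running total=26032.6 km
Leg 3 bearing: y=sinΔλ·cosφ2=0.11597945, x=cosφ1·sinφ2-sinφ1·cosφ2·cosΔλ=-0.41932216; θ=atan2(y, x)=164.5392° ≈ 164.5°
Leg 4: φ1=-1.1139337, φ2=-1.3725130, Δφ=-0.2585793, Δλ=0.9275762 rad; a=sin²(Δφ/2)+cosφ1·cosφ2·sin²(Δλ/2)=0.0340121684; c=2·atan2(√a, √(1-a))=0.370971315; dist=6371·c=2363.458 ≈ 2363.5 km; running total=28396.1 km
Leg 4 bearing: y=sinΔλ·cosφ2=0.15762250, x=cosφ1·sinφ2-sinφ1·cosφ2·cosΔλ=-0.32646058; θ=atan2(y, x)=154.2277° ≈ 154.2°
Leg 5: φ1=-1.3725130, φ2=1.3735724, Δφ=2.7460853, Δλ=-2.1459853 rad; a=sin²(Δφ/2)+cosφ1·cosφ2·sin²(Δλ/2)=0.9911989950; c=2·atan2(√a, √(1-a))=2.953688996; dist=6371·c=18817.953 ≈ 18818.0 km; running total=47214.1 km
Leg 5 bearing: y=sinΔλ·cosφ2=-0.16441779, x=cosφ1·sinφ2-sinφ1·cosφ2·cosΔλ=0.08866216; θ=atan2(y, x)=-61.6643° <0 so +360° → 298.3357° ≈ 298.3°

Leg 1: dist=7625.3 km, bearing=43.8°
Leg 2: dist=1259.9 km, bearing=216.4°
Leg 3: dist=17147.4 km, bearing=164.5°
Leg 4: dist=2363.5 km, bearing=154.2°
Leg 5: dist=18818.0 km, bearing=298.3°
Total: 47214.1 km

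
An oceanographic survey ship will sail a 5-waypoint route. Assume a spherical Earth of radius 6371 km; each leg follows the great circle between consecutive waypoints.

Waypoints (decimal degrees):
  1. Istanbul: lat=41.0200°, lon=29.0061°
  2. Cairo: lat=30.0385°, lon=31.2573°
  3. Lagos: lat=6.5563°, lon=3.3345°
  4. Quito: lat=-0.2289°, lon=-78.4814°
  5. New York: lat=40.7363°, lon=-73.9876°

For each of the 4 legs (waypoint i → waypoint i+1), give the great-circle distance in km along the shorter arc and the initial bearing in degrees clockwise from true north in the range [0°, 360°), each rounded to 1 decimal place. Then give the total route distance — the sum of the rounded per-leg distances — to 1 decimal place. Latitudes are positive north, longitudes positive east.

Leg 1: dist=1237.8 km, bearing=169.9°
Leg 2: dist=3915.0 km, bearing=233.8°
Leg 3: dist=9106.4 km, bearing=268.8°
Leg 4: dist=4577.7 km, bearing=5.2°
Total: 18836.9 km

Leg 1: φ1=0.7159341, φ2=0.5242707, Δφ=-0.1916633, Δλ=0.0392909 rad; a=sin²(Δφ/2)+cosφ1·cosφ2·sin²(Δλ/2)=0.0094076735; c=2·atan2(√a, √(1-a))=0.194291779; dist=6371·c=1237.833 ≈ 1237.8 km; running total=1237.8 km
Leg 1 bearing: y=sinΔλ·cosφ2=0.03400492, x=cosφ1·sinφ2-sinφ1·cosφ2·cosΔλ=-0.19005353; θ=atan2(y, x)=169.8558° ≈ 169.9°
Leg 2: φ1=0.5242707, φ2=0.1144290, Δφ=-0.4098417, Δλ=-0.4873448 rad; a=sin²(Δφ/2)+cosφ1·cosφ2·sin²(Δλ/2)=0.0914705382; c=2·atan2(√a, √(1-a))=0.614505031; dist=6371·c=3915.012 ≈ 3915.0 km; running total=5152.8 km
Leg 2 bearing: y=sinΔλ·cosφ2=-0.46521896, x=cosφ1·sinφ2-sinφ1·cosφ2·cosΔλ=-0.34056722; θ=atan2(y, x)=-126.2063° <0 so +360° → 233.7937° ≈ 233.8°
Leg 3: φ1=0.1144290, φ2=-0.0039951, Δφ=-0.1184241, Δλ=-1.4279568 rad; a=sin²(Δφ/2)+cosφ1·cosφ2·sin²(Δλ/2)=0.4295169999; c=2·atan2(√a, √(1-a))=1.429359236; dist=6371·c=9106.448 ≈ 9106.4 km; running total=14259.2 km
Leg 3 bearing: y=sinΔλ·cosφ2=-0.98980787, x=cosφ1·sinφ2-sinφ1·cosφ2·cosΔλ=-0.02022272; θ=atan2(y, x)=-91.1704° <0 so +360° → 268.8296° ≈ 268.8°
Leg 4: φ1=-0.0039951, φ2=0.7109826, Δφ=0.7149776, Δλ=0.0784316 rad; a=sin²(Δφ/2)+cosφ1·cosφ2·sin²(Δλ/2)=0.1236107196; c=2·atan2(√a, √(1-a))=0.718523394; dist=6371·c=4577.713 ≈ 4577.7 km; running total=18836.9 km
Leg 4 bearing: y=sinΔλ·cosφ2=0.05936837, x=cosφ1·sinφ2-sinφ1·cosφ2·cosΔλ=0.65559121; θ=atan2(y, x)=5.1744° ≈ 5.2°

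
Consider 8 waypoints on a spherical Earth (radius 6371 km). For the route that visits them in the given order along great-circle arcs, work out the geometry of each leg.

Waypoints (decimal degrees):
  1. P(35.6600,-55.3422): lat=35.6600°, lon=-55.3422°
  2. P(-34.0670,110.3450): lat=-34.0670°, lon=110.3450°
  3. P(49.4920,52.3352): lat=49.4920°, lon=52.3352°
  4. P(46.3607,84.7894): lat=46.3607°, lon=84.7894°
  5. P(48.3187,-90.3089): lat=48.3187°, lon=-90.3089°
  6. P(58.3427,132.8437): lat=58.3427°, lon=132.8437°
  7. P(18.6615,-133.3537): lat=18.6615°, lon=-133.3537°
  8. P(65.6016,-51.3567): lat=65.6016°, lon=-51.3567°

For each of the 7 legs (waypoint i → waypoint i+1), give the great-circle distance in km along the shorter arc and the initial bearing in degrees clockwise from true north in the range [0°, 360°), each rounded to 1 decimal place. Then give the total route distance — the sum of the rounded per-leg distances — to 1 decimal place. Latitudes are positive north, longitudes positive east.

Leg 1: dist=18698.5 km, bearing=86.4°
Leg 2: dist=10907.8 km, bearing=326.2°
Leg 3: dist=2423.9 km, bearing=85.8°
Leg 4: dist=9476.5 km, bearing=356.7°
Leg 5: dist=7516.5 km, bearing=337.2°
Leg 6: dist=8467.4 km, bearing=76.8°
Leg 7: dist=7757.4 km, bearing=25.8°
Total: 65248.0 km

Leg 1: φ1=0.6223844, φ2=-0.5945813, Δφ=-1.2169657, Δλ=2.8917872 rad; a=sin²(Δφ/2)+cosφ1·cosφ2·sin²(Δλ/2)=0.9893611452; c=2·atan2(√a, √(1-a))=2.934935462; dist=6371·c=18698.474 ≈ 18698.5 km; running total=18698.5 km
Leg 1 bearing: y=sinΔλ·cosφ2=0.20478913, x=cosφ1·sinφ2-sinφ1·cosφ2·cosΔλ=0.01280975; θ=atan2(y, x)=86.4208° ≈ 86.4°
Leg 2: φ1=-0.5945813, φ2=0.8637984, Δφ=1.4583797, Δλ=-1.0124620 rad; a=sin²(Δφ/2)+cosφ1·cosφ2·sin²(Δλ/2)=0.5704194713; c=2·atan2(√a, √(1-a))=1.712105080; dist=6371·c=10907.821 ≈ 10907.8 km; running total=29606.3 km
Leg 2 bearing: y=sinΔλ·cosφ2=-0.55091208, x=cosφ1·sinφ2-sinφ1·cosφ2·cosΔλ=0.82259362; θ=atan2(y, x)=-33.8112° <0 so +360° → 326.1888° ≈ 326.2°
Leg 3: φ1=0.8637984, φ2=0.8091469, Δφ=-0.0546515, Δλ=0.5664326 rad; a=sin²(Δφ/2)+cosφ1·cosφ2·sin²(Δλ/2)=0.0357515941; c=2·atan2(√a, √(1-a))=0.380452196; dist=6371·c=2423.861 ≈ 2423.9 km; running total=32030.2 km
Leg 3 bearing: y=sinΔλ·cosφ2=0.37033373, x=cosφ1·sinφ2-sinφ1·cosφ2·cosΔλ=0.02732391; θ=atan2(y, x)=85.7803° ≈ 85.8°
Leg 4: φ1=0.8091469, φ2=0.8433204, Δφ=0.0341735, Δλ=-3.0560418 rad; a=sin²(Δφ/2)+cosφ1·cosφ2·sin²(Δλ/2)=0.4583707265; c=2·atan2(√a, √(1-a))=1.487441287; dist=6371·c=9476.488 ≈ 9476.5 km; running total=41506.7 km
Leg 4 bearing: y=sinΔλ·cosφ2=-0.05682077, x=cosφ1·sinφ2-sinφ1·cosφ2·cosΔλ=0.99490674; θ=atan2(y, x)=-3.2687° <0 so +360° → 356.7313° ≈ 356.7°
Leg 5: φ1=0.8433204, φ2=1.0182722, Δφ=0.1749518, Δλ=3.8947476 rad; a=sin²(Δφ/2)+cosφ1·cosφ2·sin²(Δλ/2)=0.3094448820; c=2·atan2(√a, √(1-a))=1.179799461; dist=6371·c=7516.502 ≈ 7516.5 km; running total=49023.2 km
Leg 5 bearing: y=sinΔλ·cosφ2=-0.35895931, x=cosφ1·sinφ2-sinφ1·cosφ2·cosΔλ=0.85199953; θ=atan2(y, x)=-22.8464° <0 so +360° → 337.1536° ≈ 337.2°
Leg 6: φ1=1.0182722, φ2=0.3257046, Δφ=-0.6925676, Δλ=-4.6460211 rad; a=sin²(Δφ/2)+cosφ1·cosφ2·sin²(Δλ/2)=0.3803060495; c=2·atan2(√a, √(1-a))=1.329060954; dist=6371·c=8467.447 ≈ 8467.4 km; running total=57490.6 km
Leg 6 bearing: y=sinΔλ·cosφ2=0.94533971, x=cosφ1·sinφ2-sinφ1·cosφ2·cosΔλ=0.22141878; θ=atan2(y, x)=76.8177° ≈ 76.8°
Leg 7: φ1=0.3257046, φ2=1.1449639, Δφ=0.8192593, Δλ=1.4311176 rad; a=sin²(Δφ/2)+cosφ1·cosφ2·sin²(Δλ/2)=0.3270558490; c=2·atan2(√a, √(1-a))=1.217610968; dist=6371·c=7757.399 ≈ 7757.4 km; running total=65248.0 km
Leg 7 bearing: y=sinΔλ·cosφ2=0.40905593, x=cosφ1·sinφ2-sinφ1·cosφ2·cosΔλ=0.84441372; θ=atan2(y, x)=25.8468° ≈ 25.8°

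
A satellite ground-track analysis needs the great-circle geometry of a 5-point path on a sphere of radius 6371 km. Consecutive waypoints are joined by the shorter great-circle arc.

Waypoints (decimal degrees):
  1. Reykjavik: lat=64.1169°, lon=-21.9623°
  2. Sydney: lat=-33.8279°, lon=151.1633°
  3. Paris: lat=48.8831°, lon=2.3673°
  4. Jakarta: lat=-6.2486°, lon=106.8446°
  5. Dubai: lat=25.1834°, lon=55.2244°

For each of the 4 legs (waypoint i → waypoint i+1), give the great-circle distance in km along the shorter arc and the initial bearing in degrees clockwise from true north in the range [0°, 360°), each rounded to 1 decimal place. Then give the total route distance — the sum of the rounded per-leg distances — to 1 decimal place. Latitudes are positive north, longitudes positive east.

Leg 1: φ1=1.1190510, φ2=-0.5904082, Δφ=-1.7094592, Δλ=3.0216117 rad; a=sin²(Δφ/2)+cosφ1·cosφ2·sin²(Δλ/2)=0.9304426865; c=2·atan2(√a, √(1-a))=2.607803569; dist=6371·c=16614.317 ≈ 16614.3 km; running total=16614.3 km
Leg 1 bearing: y=sinΔλ·cosφ2=0.09943080, x=cosφ1·sinφ2-sinφ1·cosφ2·cosΔλ=0.49898887; θ=atan2(y, x)=11.2694° ≈ 11.3°
Leg 2: φ1=-0.5904082, φ2=0.8531710, Δφ=1.4435793, Δλ=-2.5969801 rad; a=sin²(Δφ/2)+cosφ1·cosφ2·sin²(Δλ/2)=0.9433226828; c=2·atan2(√a, √(1-a))=2.660836224; dist=6371·c=16952.188 ≈ 16952.2 km; running total=33566.5 km
Leg 2 bearing: y=sinΔλ·cosφ2=-0.34069253, x=cosφ1·sinφ2-sinφ1·cosφ2·cosΔλ=0.31271168; θ=atan2(y, x)=-47.4521° <0 so +360° → 312.5479° ≈ 312.5°
Leg 3: φ1=0.8531710, φ2=-0.1090586, Δφ=-0.9622297, Δλ=1.8234729 rad; a=sin²(Δφ/2)+cosφ1·cosφ2·sin²(Δλ/2)=0.6227095055; c=2·atan2(√a, √(1-a))=1.818748226; dist=6371·c=11587.245 ≈ 11587.2 km; running total=45153.7 km
Leg 3 bearing: y=sinΔλ·cosφ2=0.96249441, x=cosφ1·sinφ2-sinφ1·cosφ2·cosΔλ=0.11564613; θ=atan2(y, x)=83.1486° ≈ 83.1°
Leg 4: φ1=-0.1090586, φ2=0.4395332, Δφ=0.5485919, Δλ=-0.9009425 rad; a=sin²(Δφ/2)+cosφ1·cosφ2·sin²(Δλ/2)=0.2438972680; c=2·atan2(√a, √(1-a))=1.033045609; dist=6371·c=6581.534 ≈ 6581.5 km; running total=51735.2 km
Leg 4 bearing: y=sinΔλ·cosφ2=-0.70940182, x=cosφ1·sinφ2-sinφ1·cosφ2·cosΔλ=0.48414319; θ=atan2(y, x)=-55.6878° <0 so +360° → 304.3122° ≈ 304.3°

Leg 1: dist=16614.3 km, bearing=11.3°
Leg 2: dist=16952.2 km, bearing=312.5°
Leg 3: dist=11587.2 km, bearing=83.1°
Leg 4: dist=6581.5 km, bearing=304.3°
Total: 51735.2 km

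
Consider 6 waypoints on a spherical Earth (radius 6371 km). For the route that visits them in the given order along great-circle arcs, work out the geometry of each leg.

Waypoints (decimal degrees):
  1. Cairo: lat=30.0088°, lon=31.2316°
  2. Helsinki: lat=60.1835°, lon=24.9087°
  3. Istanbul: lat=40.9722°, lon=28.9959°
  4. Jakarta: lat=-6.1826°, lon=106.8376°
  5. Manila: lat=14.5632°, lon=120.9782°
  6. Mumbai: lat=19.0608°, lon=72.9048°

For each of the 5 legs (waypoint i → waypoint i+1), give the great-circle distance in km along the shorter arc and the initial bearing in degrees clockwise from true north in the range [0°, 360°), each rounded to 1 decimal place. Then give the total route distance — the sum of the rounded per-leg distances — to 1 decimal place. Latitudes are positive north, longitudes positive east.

Leg 1: φ1=0.5237524, φ2=1.0504002, Δφ=0.5266479, Δλ=-0.1103554 rad; a=sin²(Δφ/2)+cosφ1·cosφ2·sin²(Δλ/2)=0.0690611581; c=2·atan2(√a, √(1-a))=0.531835554; dist=6371·c=3388.324 ≈ 3388.3 km; running total=3388.3 km
Leg 1 bearing: y=sinΔλ·cosφ2=-0.05476004, x=cosφ1·sinφ2-sinφ1·cosφ2·cosΔλ=0.50415097; θ=atan2(y, x)=-6.1991° <0 so +360° → 353.8009° ≈ 353.8°
Leg 2: φ1=1.0504002, φ2=0.7150998, Δφ=-0.3353004, Δλ=0.0713351 rad; a=sin²(Δφ/2)+cosφ1·cosφ2·sin²(Δλ/2)=0.0283216483; c=2·atan2(√a, √(1-a))=0.338190088; dist=6371·c=2154.609 ≈ 2154.6 km; running total=5542.9 km
Leg 2 bearing: y=sinΔλ·cosφ2=0.05381431, x=cosφ1·sinφ2-sinφ1·cosφ2·cosΔλ=-0.32738685; θ=atan2(y, x)=170.6655° ≈ 170.7°
Leg 3: φ1=0.7150998, φ2=-0.1079067, Δφ=-0.8230065, Δλ=1.3585940 rad; a=sin²(Δφ/2)+cosφ1·cosφ2·sin²(Δλ/2)=0.4562611879; c=2·atan2(√a, √(1-a))=1.483206749; dist=6371·c=9449.510 ≈ 9449.5 km; running total=14992.4 km
Leg 3 bearing: y=sinΔλ·cosφ2=0.97188362, x=cosφ1·sinφ2-sinφ1·cosφ2·cosΔλ=-0.21860901; θ=atan2(y, x)=102.6767° ≈ 102.7°
Leg 4: φ1=-0.1079067, φ2=0.2541758, Δφ=0.3620825, Δλ=0.2468000 rad; a=sin²(Δφ/2)+cosφ1·cosφ2·sin²(Δλ/2)=0.0469977803; c=2·atan2(√a, √(1-a))=0.437049543; dist=6371·c=2784.443 ≈ 2784.4 km; running total=17776.8 km
Leg 4 bearing: y=sinΔλ·cosφ2=0.23645299, x=cosφ1·sinφ2-sinφ1·cosφ2·cosΔλ=0.35106401; θ=atan2(y, x)=33.9615° ≈ 34.0°
Leg 5: φ1=0.2541758, φ2=0.3326737, Δφ=0.0784979, Δλ=-0.8390391 rad; a=sin²(Δφ/2)+cosφ1·cosφ2·sin²(Δλ/2)=0.1533158849; c=2·atan2(√a, √(1-a))=0.804643412; dist=6371·c=5126.383 ≈ 5126.4 km; running total=22903.2 km
Leg 5 bearing: y=sinΔλ·cosφ2=-0.70320973, x=cosφ1·sinφ2-sinφ1·cosφ2·cosΔλ=0.15727865; θ=atan2(y, x)=-77.3928° <0 so +360° → 282.6072° ≈ 282.6°

Leg 1: dist=3388.3 km, bearing=353.8°
Leg 2: dist=2154.6 km, bearing=170.7°
Leg 3: dist=9449.5 km, bearing=102.7°
Leg 4: dist=2784.4 km, bearing=34.0°
Leg 5: dist=5126.4 km, bearing=282.6°
Total: 22903.2 km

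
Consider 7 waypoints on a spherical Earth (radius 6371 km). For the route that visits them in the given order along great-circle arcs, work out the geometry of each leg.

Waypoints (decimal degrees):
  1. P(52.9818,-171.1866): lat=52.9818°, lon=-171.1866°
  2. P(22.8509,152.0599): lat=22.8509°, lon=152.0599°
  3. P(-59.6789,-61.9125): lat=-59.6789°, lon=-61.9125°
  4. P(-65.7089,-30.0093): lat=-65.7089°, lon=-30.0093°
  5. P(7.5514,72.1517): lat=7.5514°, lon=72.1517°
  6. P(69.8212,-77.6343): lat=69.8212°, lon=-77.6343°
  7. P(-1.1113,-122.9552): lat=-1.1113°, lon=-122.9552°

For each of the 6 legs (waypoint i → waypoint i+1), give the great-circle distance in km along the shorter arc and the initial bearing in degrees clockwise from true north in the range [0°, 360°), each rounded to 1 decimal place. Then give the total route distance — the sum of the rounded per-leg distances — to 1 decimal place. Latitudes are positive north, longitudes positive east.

Leg 1: φ1=0.9247069, φ2=0.3988234, Δφ=-0.5258834, Δλ=5.6417157 rad; a=sin²(Δφ/2)+cosφ1·cosφ2·sin²(Δλ/2)=0.1227036521; c=2·atan2(√a, √(1-a))=0.715763136; dist=6371·c=4560.127 ≈ 4560.1 km; running total=4560.1 km
Leg 1 bearing: y=sinΔλ·cosφ2=-0.55141231, x=cosφ1·sinφ2-sinφ1·cosφ2·cosΔλ=-0.35571664; θ=atan2(y, x)=-122.8261° <0 so +360° → 237.1739° ≈ 237.2°
Leg 2: φ1=0.3988234, φ2=-1.0415933, Δφ=-1.4404167, Δλ=-3.7345229 rad; a=sin²(Δφ/2)+cosφ1·cosφ2·sin²(Δλ/2)=0.8605139476; c=2·atan2(√a, √(1-a))=2.376080959; dist=6371·c=15138.012 ≈ 15138.0 km; running total=19698.1 km
Leg 2 bearing: y=sinΔλ·cosφ2=0.28210440, x=cosφ1·sinφ2-sinφ1·cosφ2·cosΔλ=-0.63287904; θ=atan2(y, x)=155.9752° ≈ 156.0°
Leg 3: φ1=-1.0415933, φ2=-1.1468367, Δφ=-0.1052434, Δλ=0.5568159 rad; a=sin²(Δφ/2)+cosφ1·cosφ2·sin²(Δλ/2)=0.0184523094; c=2·atan2(√a, √(1-a))=0.272521087; dist=6371·c=1736.232 ≈ 1736.2 km; running total=21434.3 km
Leg 3 bearing: y=sinΔλ·cosφ2=0.21740465, x=cosφ1·sinφ2-sinφ1·cosφ2·cosΔλ=-0.15868996; θ=atan2(y, x)=126.1268° ≈ 126.1°
Leg 4: φ1=-1.1468367, φ2=0.1317968, Δφ=1.2786334, Δλ=1.7830458 rad; a=sin²(Δφ/2)+cosφ1·cosφ2·sin²(Δλ/2)=0.6028444843; c=2·atan2(√a, √(1-a))=1.777964004; dist=6371·c=11327.409 ≈ 11327.4 km; running total=32761.7 km
Leg 4 bearing: y=sinΔλ·cosφ2=0.96908150, x=cosφ1·sinφ2-sinφ1·cosφ2·cosΔλ=-0.13628316; θ=atan2(y, x)=98.0051° ≈ 98.0°
Leg 5: φ1=0.1317968, φ2=1.2186098, Δφ=1.0868130, Δλ=-2.6142589 rad; a=sin²(Δφ/2)+cosφ1·cosφ2·sin²(Δλ/2)=0.5860776938; c=2·atan2(√a, √(1-a))=1.743813635; dist=6371·c=11109.837 ≈ 11109.8 km; running total=43871.5 km
Leg 5 bearing: y=sinΔλ·cosφ2=-0.17359004, x=cosφ1·sinφ2-sinφ1·cosφ2·cosΔλ=0.96965407; θ=atan2(y, x)=-10.1497° <0 so +360° → 349.8503° ≈ 349.9°
Leg 6: φ1=1.2186098, φ2=-0.0193958, Δφ=-1.2380057, Δλ=-0.7909989 rad; a=sin²(Δφ/2)+cosφ1·cosφ2·sin²(Δλ/2)=0.3878513120; c=2·atan2(√a, √(1-a))=1.344574345; dist=6371·c=8566.283 ≈ 8566.3 km; running total=52437.8 km
Leg 6 bearing: y=sinΔλ·cosφ2=-0.71092226, x=cosφ1·sinφ2-sinφ1·cosφ2·cosΔλ=-0.66654349; θ=atan2(y, x)=-133.1547° <0 so +360° → 226.8453° ≈ 226.8°

Leg 1: dist=4560.1 km, bearing=237.2°
Leg 2: dist=15138.0 km, bearing=156.0°
Leg 3: dist=1736.2 km, bearing=126.1°
Leg 4: dist=11327.4 km, bearing=98.0°
Leg 5: dist=11109.8 km, bearing=349.9°
Leg 6: dist=8566.3 km, bearing=226.8°
Total: 52437.8 km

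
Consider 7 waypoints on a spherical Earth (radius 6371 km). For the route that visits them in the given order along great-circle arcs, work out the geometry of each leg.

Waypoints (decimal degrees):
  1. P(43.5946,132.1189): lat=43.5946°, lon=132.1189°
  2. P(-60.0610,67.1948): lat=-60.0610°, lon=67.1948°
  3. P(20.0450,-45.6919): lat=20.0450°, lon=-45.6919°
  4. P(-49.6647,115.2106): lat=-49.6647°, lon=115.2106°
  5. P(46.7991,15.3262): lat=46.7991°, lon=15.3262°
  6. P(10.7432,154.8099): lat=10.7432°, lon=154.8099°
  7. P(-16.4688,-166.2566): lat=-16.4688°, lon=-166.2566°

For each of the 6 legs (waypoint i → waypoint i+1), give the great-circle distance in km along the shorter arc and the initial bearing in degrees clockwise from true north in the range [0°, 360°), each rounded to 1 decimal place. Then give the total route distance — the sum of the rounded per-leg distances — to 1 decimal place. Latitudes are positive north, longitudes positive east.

Leg 1: dist=12941.0 km, bearing=210.3°
Leg 2: dist=13192.6 km, bearing=260.5°
Leg 3: dist=16312.9 km, bearing=157.3°
Leg 4: dist=14363.9 km, bearing=299.5°
Leg 5: dist=12459.4 km, bearing=43.5°
Leg 6: dist=5243.2 km, bearing=124.7°
Total: 74513.0 km

Leg 1: φ1=0.7608693, φ2=-1.0482622, Δφ=-1.8091315, Δλ=-1.1331393 rad; a=sin²(Δφ/2)+cosφ1·cosφ2·sin²(Δλ/2)=0.7221731370; c=2·atan2(√a, √(1-a))=2.031240732; dist=6371·c=12941.035 ≈ 12941.0 km; running total=12941.0 km
Leg 1 bearing: y=sinΔλ·cosφ2=-0.45203821, x=cosφ1·sinφ2-sinφ1·cosφ2·cosΔλ=-0.77344544; θ=atan2(y, x)=-149.6960° <0 so +360° → 210.3040° ≈ 210.3°
Leg 2: φ1=-1.0482622, φ2=0.3498512, Δφ=1.3981135, Δλ=-1.9702446 rad; a=sin²(Δφ/2)+cosφ1·cosφ2·sin²(Δλ/2)=0.7396791057; c=2·atan2(√a, √(1-a))=2.070719609; dist=6371·c=13192.555 ≈ 13192.6 km; running total=26133.6 km
Leg 2 bearing: y=sinΔλ·cosφ2=-0.86546824, x=cosφ1·sinφ2-sinφ1·cosφ2·cosΔλ=-0.14553497; θ=atan2(y, x)=-99.5454° <0 so +360° → 260.4546° ≈ 260.5°
Leg 3: φ1=0.3498512, φ2=-0.8668125, Δφ=-1.2166638, Δλ=2.8082784 rad; a=sin²(Δφ/2)+cosφ1·cosφ2·sin²(Δλ/2)=0.9179299303; c=2·atan2(√a, √(1-a))=2.560493643; dist=6371·c=16312.905 ≈ 16312.9 km; running total=42446.5 km
Leg 3 bearing: y=sinΔλ·cosφ2=0.21176822, x=cosφ1·sinφ2-sinφ1·cosφ2·cosΔλ=-0.50645090; θ=atan2(y, x)=157.3082° ≈ 157.3°
Leg 4: φ1=-0.8668125, φ2=0.8167984, Δφ=1.6836109, Δλ=-1.7433117 rad; a=sin²(Δφ/2)+cosφ1·cosφ2·sin²(Δλ/2)=0.8158616052; c=2·atan2(√a, √(1-a))=2.254570471; dist=6371·c=14363.868 ≈ 14363.9 km; running total=56810.4 km
Leg 4 bearing: y=sinΔλ·cosφ2=-0.67439704, x=cosφ1·sinφ2-sinφ1·cosφ2·cosΔλ=0.38224916; θ=atan2(y, x)=-60.4554° <0 so +360° → 299.5446° ≈ 299.5°
Leg 5: φ1=0.8167984, φ2=0.1875042, Δφ=-0.6292942, Δλ=2.4344498 rad; a=sin²(Δφ/2)+cosφ1·cosφ2·sin²(Δλ/2)=0.6877055833; c=2·atan2(√a, √(1-a))=1.955636675; dist=6371·c=12459.361 ≈ 12459.4 km; running total=69269.8 km
Leg 5 bearing: y=sinΔλ·cosφ2=0.63827738, x=cosφ1·sinφ2-sinφ1·cosφ2·cosΔλ=0.67206283; θ=atan2(y, x)=43.5230° ≈ 43.5°
Leg 6: φ1=0.1875042, φ2=-0.2874348, Δφ=-0.4749390, Δλ=-5.6036675 rad; a=sin²(Δφ/2)+cosφ1·cosφ2·sin²(Δλ/2)=0.1599785831; c=2·atan2(√a, √(1-a))=0.822975271; dist=6371·c=5243.175 ≈ 5243.2 km; running total=74513.0 km
Leg 6 bearing: y=sinΔλ·cosφ2=0.60263666, x=cosφ1·sinφ2-sinφ1·cosφ2·cosΔλ=-0.41757730; θ=atan2(y, x)=124.7188° ≈ 124.7°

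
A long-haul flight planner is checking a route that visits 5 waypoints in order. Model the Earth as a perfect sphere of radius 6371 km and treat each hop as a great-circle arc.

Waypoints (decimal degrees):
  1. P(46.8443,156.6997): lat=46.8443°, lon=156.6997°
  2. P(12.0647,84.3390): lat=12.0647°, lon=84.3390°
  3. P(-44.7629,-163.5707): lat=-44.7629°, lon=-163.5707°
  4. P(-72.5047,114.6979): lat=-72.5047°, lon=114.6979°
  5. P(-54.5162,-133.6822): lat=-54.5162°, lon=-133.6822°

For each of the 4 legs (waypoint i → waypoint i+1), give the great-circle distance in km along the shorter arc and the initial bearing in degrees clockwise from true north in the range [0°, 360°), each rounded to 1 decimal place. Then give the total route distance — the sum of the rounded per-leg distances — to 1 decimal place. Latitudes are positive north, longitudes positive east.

Leg 1: dist=7694.3 km, bearing=265.5°
Leg 2: dist=12687.2 km, bearing=133.9°
Leg 3: dist=5047.0 km, bearing=204.7°
Leg 4: dist=4956.7 km, bearing=129.7°
Total: 30385.2 km

Leg 1: φ1=0.8175873, φ2=0.2105687, Δφ=-0.6070185, Δλ=-1.2629325 rad; a=sin²(Δφ/2)+cosφ1·cosφ2·sin²(Δλ/2)=0.3224190621; c=2·atan2(√a, √(1-a))=1.207709100; dist=6371·c=7694.315 ≈ 7694.3 km; running total=7694.3 km
Leg 1 bearing: y=sinΔλ·cosφ2=-0.93193374, x=cosφ1·sinφ2-sinφ1·cosφ2·cosΔλ=-0.07320889; θ=atan2(y, x)=-94.4917° <0 so +360° → 265.5083° ≈ 265.5°
Leg 2: φ1=0.2105687, φ2=-0.7812600, Δφ=-0.9918287, Δλ=-4.3268405 rad; a=sin²(Δφ/2)+cosφ1·cosφ2·sin²(Δλ/2)=0.7041519737; c=2·atan2(√a, √(1-a))=1.991391632; dist=6371·c=12687.156 ≈ 12687.2 km; running total=20381.5 km
Leg 2 bearing: y=sinΔλ·cosφ2=0.65790542, x=cosφ1·sinφ2-sinφ1·cosφ2·cosΔλ=-0.63280988; θ=atan2(y, x)=133.8861° ≈ 133.9°
Leg 3: φ1=-0.7812600, φ2=-1.2654457, Δφ=-0.4841858, Δλ=4.8567033 rad; a=sin²(Δφ/2)+cosφ1·cosφ2·sin²(Δλ/2)=0.1488508896; c=2·atan2(√a, √(1-a))=0.792175580; dist=6371·c=5046.951 ≈ 5047.0 km; running total=25428.5 km
Leg 3 bearing: y=sinΔλ·cosφ2=-0.29750247, x=cosφ1·sinφ2-sinφ1·cosφ2·cosΔλ=-0.64673758; θ=atan2(y, x)=-155.2973° <0 so +360° → 204.7027° ≈ 204.7°
Leg 4: φ1=-1.2654457, φ2=-0.9514872, Δφ=0.3139586, Δλ=-4.3350505 rad; a=sin²(Δφ/2)+cosφ1·cosφ2·sin²(Δλ/2)=0.1438419599; c=2·atan2(√a, √(1-a))=0.778003696; dist=6371·c=4956.662 ≈ 4956.7 km; running total=30385.2 km
Leg 4 bearing: y=sinΔλ·cosφ2=0.53963566, x=cosφ1·sinφ2-sinφ1·cosφ2·cosΔλ=-0.44877517; θ=atan2(y, x)=129.7478° ≈ 129.7°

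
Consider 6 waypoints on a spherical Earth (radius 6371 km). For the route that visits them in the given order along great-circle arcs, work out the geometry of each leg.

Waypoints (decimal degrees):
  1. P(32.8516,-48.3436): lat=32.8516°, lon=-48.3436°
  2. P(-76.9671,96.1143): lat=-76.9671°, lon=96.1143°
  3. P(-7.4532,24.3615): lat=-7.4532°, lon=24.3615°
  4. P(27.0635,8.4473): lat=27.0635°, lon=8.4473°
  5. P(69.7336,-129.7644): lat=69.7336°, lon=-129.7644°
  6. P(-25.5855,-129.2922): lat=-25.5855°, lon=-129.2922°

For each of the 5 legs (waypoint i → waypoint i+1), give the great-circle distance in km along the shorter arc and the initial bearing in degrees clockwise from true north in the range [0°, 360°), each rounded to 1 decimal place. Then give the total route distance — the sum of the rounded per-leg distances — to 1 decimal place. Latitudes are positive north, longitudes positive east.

Leg 1: dist=14794.5 km, bearing=169.7°
Leg 2: dist=8748.2 km, bearing=286.2°
Leg 3: dist=4203.5 km, bearing=336.5°
Leg 4: dist=8745.4 km, bearing=346.4°
Leg 5: dist=10599.1 km, bearing=179.6°
Total: 47090.7 km

Leg 1: φ1=0.5733686, φ2=-1.3433293, Δφ=-1.9166979, Δλ=2.5212660 rad; a=sin²(Δφ/2)+cosφ1·cosφ2·sin²(Δλ/2)=0.8413209827; c=2·atan2(√a, √(1-a))=2.322168286; dist=6371·c=14794.534 ≈ 14794.5 km; running total=14794.5 km
Leg 1 bearing: y=sinΔλ·cosφ2=0.13108949, x=cosφ1·sinφ2-sinφ1·cosφ2·cosΔλ=-0.71889881; θ=atan2(y, x)=169.6658° ≈ 169.7°
Leg 2: φ1=-1.3433293, φ2=-0.1300829, Δφ=1.2132464, Δλ=-1.2523226 rad; a=sin²(Δφ/2)+cosφ1·cosφ2·sin²(Δλ/2)=0.4018051971; c=2·atan2(√a, √(1-a))=1.373121873; dist=6371·c=8748.159 ≈ 8748.2 km; running total=23542.7 km
Leg 2 bearing: y=sinΔλ·cosφ2=-0.94169043, x=cosφ1·sinφ2-sinφ1·cosφ2·cosΔλ=0.27322199; θ=atan2(y, x)=-73.8204° <0 so +360° → 286.1796° ≈ 286.2°
Leg 3: φ1=-0.1300829, φ2=0.4723472, Δφ=0.6024301, Δλ=-0.2777552 rad; a=sin²(Δφ/2)+cosφ1·cosφ2·sin²(Δλ/2)=0.1049402693; c=2·atan2(√a, √(1-a))=0.659792459; dist=6371·c=4203.538 ≈ 4203.5 km; running total=27746.2 km
Leg 3 bearing: y=sinΔλ·cosφ2=-0.24417371, x=cosφ1·sinφ2-sinφ1·cosφ2·cosΔλ=0.56221921; θ=atan2(y, x)=-23.4755° <0 so +360° → 336.5245° ≈ 336.5°
Leg 4: φ1=0.4723472, φ2=1.2170809, Δφ=0.7447337, Δλ=-2.4122492 rad; a=sin²(Δφ/2)+cosφ1·cosφ2·sin²(Δλ/2)=0.4015892362; c=2·atan2(√a, √(1-a))=1.372681353; dist=6371·c=8745.353 ≈ 8745.4 km; running total=36491.6 km
Leg 4 bearing: y=sinΔλ·cosφ2=-0.23082451, x=cosφ1·sinφ2-sinφ1·cosφ2·cosΔλ=0.95288055; θ=atan2(y, x)=-13.6170° <0 so +360° → 346.3830° ≈ 346.4°
Leg 5: φ1=1.2170809, φ2=-0.4465512, Δφ=-1.6636321, Δλ=0.0082414 rad; a=sin²(Δφ/2)+cosφ1·cosφ2·sin²(Δλ/2)=0.5463565625; c=2·atan2(√a, √(1-a))=1.663642791; dist=6371·c=10599.068 ≈ 10599.1 km; running total=47090.7 km
Leg 5 bearing: y=sinΔλ·cosφ2=0.00743322, x=cosφ1·sinφ2-sinφ1·cosφ2·cosΔλ=-0.99566512; θ=atan2(y, x)=179.5723° ≈ 179.6°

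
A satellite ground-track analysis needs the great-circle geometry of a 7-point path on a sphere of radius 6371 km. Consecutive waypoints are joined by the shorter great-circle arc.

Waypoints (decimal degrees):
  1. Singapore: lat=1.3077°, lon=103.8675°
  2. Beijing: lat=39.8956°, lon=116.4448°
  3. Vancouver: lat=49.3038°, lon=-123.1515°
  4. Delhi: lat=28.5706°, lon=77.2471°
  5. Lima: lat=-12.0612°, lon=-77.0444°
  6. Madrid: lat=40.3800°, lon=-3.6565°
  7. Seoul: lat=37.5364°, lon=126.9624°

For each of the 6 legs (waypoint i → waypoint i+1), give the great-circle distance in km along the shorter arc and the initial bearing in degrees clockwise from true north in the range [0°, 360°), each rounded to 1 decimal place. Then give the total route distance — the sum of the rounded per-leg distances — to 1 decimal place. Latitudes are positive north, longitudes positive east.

Leg 1: dist=4475.5 km, bearing=15.0°
Leg 2: dist=8508.6 km, bearing=35.3°
Leg 3: dist=11122.7 km, bearing=341.9°
Leg 4: dist=16779.1 km, bearing=299.3°
Leg 5: dist=9512.7 km, bearing=47.1°
Leg 6: dist=9998.2 km, bearing=37.0°
Total: 60396.8 km

Leg 1: φ1=0.0228237, φ2=0.6963096, Δφ=0.6734859, Δλ=0.2195153 rad; a=sin²(Δφ/2)+cosφ1·cosφ2·sin²(Δλ/2)=0.1183768774; c=2·atan2(√a, √(1-a))=0.702473703; dist=6371·c=4475.460 ≈ 4475.5 km; running total=4475.5 km
Leg 1 bearing: y=sinΔλ·cosφ2=0.16706598, x=cosφ1·sinφ2-sinφ1·cosφ2·cosΔλ=0.62413470; θ=atan2(y, x)=14.9854° ≈ 15.0°
Leg 2: φ1=0.6963096, φ2=0.8605136, Δφ=0.1642041, Δλ=-4.1817443 rad; a=sin²(Δφ/2)+cosφ1·cosφ2·sin²(Δλ/2)=0.3834443064; c=2·atan2(√a, √(1-a))=1.335520330; dist=6371·c=8508.600 ≈ 8508.6 km; running total=12984.1 km
Leg 2 bearing: y=sinΔλ·cosφ2=0.56237911, x=cosφ1·sinφ2-sinφ1·cosφ2·cosΔλ=0.79334029; θ=atan2(y, x)=35.3319° ≈ 35.3°
Leg 3: φ1=0.8605136, φ2=0.4986510, Δφ=-0.3618626, Δλ=3.4976154 rad; a=sin²(Δφ/2)+cosφ1·cosφ2·sin²(Δλ/2)=0.5870725008; c=2·atan2(√a, √(1-a))=1.745833763; dist=6371·c=11122.707 ≈ 11122.7 km; running total=24106.8 km
Leg 3 bearing: y=sinΔλ·cosφ2=-0.30610579, x=cosφ1·sinφ2-sinφ1·cosφ2·cosΔλ=0.93593417; θ=atan2(y, x)=-18.1108° <0 so +360° → 341.8892° ≈ 341.9°
Leg 4: φ1=0.4986510, φ2=-0.2105077, Δφ=-0.7091587, Δλ=-2.6928947 rad; a=sin²(Δφ/2)+cosφ1·cosφ2·sin²(Δλ/2)=0.9368793493; c=2·atan2(√a, √(1-a))=2.633674033; dist=6371·c=16779.137 ≈ 16779.1 km; running total=40885.9 km
Leg 4 bearing: y=sinΔλ·cosφ2=-0.42421677, x=cosφ1·sinφ2-sinφ1·cosφ2·cosΔλ=0.23787785; θ=atan2(y, x)=-60.7186° <0 so +360° → 299.2814° ≈ 299.3°
Leg 5: φ1=-0.2105077, φ2=0.7047640, Δφ=0.9152716, Δλ=1.2808605 rad; a=sin²(Δφ/2)+cosφ1·cosφ2·sin²(Δλ/2)=0.4611996711; c=2·atan2(√a, √(1-a))=1.493117574; dist=6371·c=9512.652 ≈ 9512.7 km; running total=50398.6 km
Leg 5 bearing: y=sinΔλ·cosφ2=0.72997014, x=cosφ1·sinφ2-sinφ1·cosφ2·cosΔλ=0.67905945; θ=atan2(y, x)=47.0693° ≈ 47.1°
Leg 6: φ1=0.7047640, φ2=0.6551338, Δφ=-0.0496302, Δλ=2.2797299 rad; a=sin²(Δφ/2)+cosφ1·cosφ2·sin²(Δλ/2)=0.4992694152; c=2·atan2(√a, √(1-a))=1.569335157; dist=6371·c=9998.234 ≈ 9998.2 km; running total=60396.8 km
Leg 6 bearing: y=sinΔλ·cosφ2=0.60190640, x=cosφ1·sinφ2-sinφ1·cosφ2·cosΔλ=0.79856531; θ=atan2(y, x)=37.0066° ≈ 37.0°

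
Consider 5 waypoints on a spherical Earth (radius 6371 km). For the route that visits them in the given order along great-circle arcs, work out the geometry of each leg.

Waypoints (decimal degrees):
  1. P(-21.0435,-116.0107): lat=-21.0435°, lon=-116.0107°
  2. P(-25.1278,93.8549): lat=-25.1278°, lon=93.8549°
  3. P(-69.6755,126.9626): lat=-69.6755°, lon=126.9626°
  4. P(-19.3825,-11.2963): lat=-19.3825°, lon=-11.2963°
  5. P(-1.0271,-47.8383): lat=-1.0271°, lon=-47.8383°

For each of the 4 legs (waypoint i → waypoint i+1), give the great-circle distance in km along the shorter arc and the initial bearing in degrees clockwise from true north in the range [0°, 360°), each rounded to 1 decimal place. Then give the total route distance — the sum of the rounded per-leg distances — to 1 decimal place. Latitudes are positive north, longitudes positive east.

Leg 1: dist=13951.7 km, bearing=213.6°
Leg 2: dist=5401.5 km, bearing=165.3°
Leg 3: dist=9582.1 km, bearing=219.0°
Leg 4: dist=4470.9 km, bearing=292.8°
Total: 33406.2 km

Leg 1: φ1=-0.3672784, φ2=-0.4385628, Δφ=-0.0712845, Δλ=3.6628457 rad; a=sin²(Δφ/2)+cosφ1·cosφ2·sin²(Δλ/2)=0.7901437350; c=2·atan2(√a, √(1-a))=2.189877952; dist=6371·c=13951.712 ≈ 13951.7 km; running total=13951.7 km
Leg 1 bearing: y=sinΔλ·cosφ2=-0.45084099, x=cosφ1·sinφ2-sinφ1·cosφ2·cosΔλ=-0.67823953; θ=atan2(y, x)=-146.3871° <0 so +360° → 213.6129° ≈ 213.6°
Leg 2: φ1=-0.4385628, φ2=-1.2160669, Δφ=-0.7775040, Δλ=0.5778384 rad; a=sin²(Δφ/2)+cosφ1·cosφ2·sin²(Δλ/2)=0.1691941512; c=2·atan2(√a, √(1-a))=0.847830229; dist=6371·c=5401.526 ≈ 5401.5 km; running total=19353.2 km
Leg 2 bearing: y=sinΔλ·cosφ2=0.18972034, x=cosφ1·sinφ2-sinφ1·cosφ2·cosΔλ=-0.72544893; θ=atan2(y, x)=165.3442° ≈ 165.3°
Leg 3: φ1=-1.2160669, φ2=-0.3382884, Δφ=0.8777784, Δλ=-2.4130730 rad; a=sin²(Δφ/2)+cosφ1·cosφ2·sin²(Δλ/2)=0.4666347920; c=2·atan2(√a, √(1-a))=1.504016287; dist=6371·c=9582.088 ≈ 9582.1 km; running total=28935.3 km
Leg 3 bearing: y=sinΔλ·cosφ2=-0.62803287, x=cosφ1·sinφ2-sinφ1·cosφ2·cosΔλ=-0.77532043; θ=atan2(y, x)=-140.9915° <0 so +360° → 219.0085° ≈ 219.0°
Leg 4: φ1=-0.3382884, φ2=-0.0179263, Δφ=0.3203622, Δλ=-0.6377782 rad; a=sin²(Δφ/2)+cosφ1·cosφ2·sin²(Δλ/2)=0.1181434190; c=2·atan2(√a, √(1-a))=0.701750734; dist=6371·c=4470.854 ≈ 4470.9 km; running total=33406.2 km
Leg 4 bearing: y=sinΔλ·cosφ2=-0.59531622, x=cosφ1·sinφ2-sinφ1·cosφ2·cosΔλ=0.24968141; θ=atan2(y, x)=-67.2463° <0 so +360° → 292.7537° ≈ 292.8°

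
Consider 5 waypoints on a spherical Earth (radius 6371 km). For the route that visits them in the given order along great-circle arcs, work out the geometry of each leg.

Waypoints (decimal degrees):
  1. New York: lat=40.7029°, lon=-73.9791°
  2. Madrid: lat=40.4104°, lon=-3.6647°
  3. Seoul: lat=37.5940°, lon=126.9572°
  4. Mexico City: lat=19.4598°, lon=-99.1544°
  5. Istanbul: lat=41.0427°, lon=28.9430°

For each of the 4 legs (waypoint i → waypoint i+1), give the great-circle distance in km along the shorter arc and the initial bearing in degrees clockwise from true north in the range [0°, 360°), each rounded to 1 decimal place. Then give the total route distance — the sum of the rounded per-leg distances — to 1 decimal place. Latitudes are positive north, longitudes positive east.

Leg 1: dist=5769.7 km, bearing=65.7°
Leg 2: dist=9990.5 km, bearing=37.0°
Leg 3: dist=12047.1 km, bearing=45.7°
Leg 4: dist=11420.9 km, bearing=37.5°
Total: 39228.2 km

Leg 1: φ1=0.7103996, φ2=0.7052945, Δφ=-0.0051051, Δλ=1.2272178 rad; a=sin²(Δφ/2)+cosφ1·cosφ2·sin²(Δλ/2)=0.1914003910; c=2·atan2(√a, √(1-a))=0.905618296; dist=6371·c=5769.694 ≈ 5769.7 km; running total=5769.7 km
Leg 1 bearing: y=sinΔλ·cosφ2=0.71691960, x=cosφ1·sinφ2-sinφ1·cosφ2·cosΔλ=0.32417805; θ=atan2(y, x)=65.6684° ≈ 65.7°
Leg 2: φ1=0.7052945, φ2=0.6561391, Δφ=-0.0491555, Δλ=2.2797822 rad; a=sin²(Δφ/2)+cosφ1·cosφ2·sin²(Δλ/2)=0.4986593558; c=2·atan2(√a, √(1-a))=1.568115035; dist=6371·c=9990.461 ≈ 9990.5 km; running total=15760.2 km
Leg 2 bearing: y=sinΔλ·cosφ2=0.60141417, x=cosφ1·sinφ2-sinφ1·cosφ2·cosΔλ=0.79893292; θ=atan2(y, x)=36.9714° ≈ 37.0°
Leg 3: φ1=0.6561391, φ2=0.3396376, Δφ=-0.3165015, Δλ=-3.9463919 rad; a=sin²(Δφ/2)+cosφ1·cosφ2·sin²(Δλ/2)=0.6573428261; c=2·atan2(√a, √(1-a))=1.890921790; dist=6371·c=12047.063 ≈ 12047.1 km; running total=27807.3 km
Leg 3 bearing: y=sinΔλ·cosφ2=0.67952232, x=cosφ1·sinφ2-sinφ1·cosφ2·cosΔλ=0.66273853; θ=atan2(y, x)=45.7164° ≈ 45.7°
Leg 4: φ1=0.3396376, φ2=0.7163302, Δφ=0.3766927, Δλ=2.2357214 rad; a=sin²(Δφ/2)+cosφ1·cosφ2·sin²(Δλ/2)=0.6100103162; c=2·atan2(√a, √(1-a))=1.792631948; dist=6371·c=11420.858 ≈ 11420.9 km; running total=39228.2 km
Leg 4 bearing: y=sinΔλ·cosφ2=0.59354360, x=cosφ1·sinφ2-sinφ1·cosφ2·cosΔλ=0.77414270; θ=atan2(y, x)=37.4778° ≈ 37.5°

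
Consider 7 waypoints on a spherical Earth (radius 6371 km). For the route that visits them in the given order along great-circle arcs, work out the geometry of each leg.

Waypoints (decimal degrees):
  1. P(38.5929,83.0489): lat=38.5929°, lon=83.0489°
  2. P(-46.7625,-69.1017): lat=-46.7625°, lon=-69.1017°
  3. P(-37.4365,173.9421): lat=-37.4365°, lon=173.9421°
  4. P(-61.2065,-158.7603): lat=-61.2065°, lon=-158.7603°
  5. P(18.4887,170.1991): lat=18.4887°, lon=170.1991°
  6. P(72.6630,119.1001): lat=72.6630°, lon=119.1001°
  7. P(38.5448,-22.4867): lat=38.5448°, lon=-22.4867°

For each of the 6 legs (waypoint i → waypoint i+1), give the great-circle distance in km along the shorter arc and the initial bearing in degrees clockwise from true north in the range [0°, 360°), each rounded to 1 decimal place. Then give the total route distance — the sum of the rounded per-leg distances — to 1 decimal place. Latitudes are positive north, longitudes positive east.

Leg 1: dist=17580.0 km, bearing=239.1°
Leg 2: dist=8748.8 km, bearing=226.2°
Leg 3: dist=3251.4 km, bearing=153.1°
Leg 4: dist=9283.0 km, bearing=330.5°
Leg 5: dist=6816.5 km, bearing=344.7°
Leg 6: dist=7300.7 km, bearing=327.8°
Total: 52980.4 km

Leg 1: φ1=0.6735732, φ2=-0.8161596, Δφ=-1.4897328, Δλ=-2.6555289 rad; a=sin²(Δφ/2)+cosφ1·cosφ2·sin²(Δλ/2)=0.9639197071; c=2·atan2(√a, √(1-a))=2.759374021; dist=6371·c=17579.972 ≈ 17580.0 km; running total=17580.0 km
Leg 1 bearing: y=sinΔλ·cosφ2=-0.32000841, x=cosφ1·sinφ2-sinφ1·cosφ2·cosΔλ=-0.19159499; θ=atan2(y, x)=-120.9097° <0 so +360° → 239.0903° ≈ 239.1°
Leg 2: φ1=-0.8161596, φ2=-0.6533902, Δφ=0.1627694, Δλ=4.2419145 rad; a=sin²(Δφ/2)+cosφ1·cosφ2·sin²(Δλ/2)=0.4018566308; c=2·atan2(√a, √(1-a))=1.373226782; dist=6371·c=8748.828 ≈ 8748.8 km; running total=26328.8 km
Leg 2 bearing: y=sinΔλ·cosφ2=-0.70775908, x=cosφ1·sinφ2-sinφ1·cosφ2·cosΔλ=-0.67863731; θ=atan2(y, x)=-133.7967° <0 so +360° → 226.2033° ≈ 226.2°
Leg 3: φ1=-0.6533902, φ2=-1.0682549, Δφ=-0.4148648, Δλ=-5.8067523 rad; a=sin²(Δφ/2)+cosφ1·cosφ2·sin²(Δλ/2)=0.0637098955; c=2·atan2(√a, √(1-a))=0.510336454; dist=6371·c=3251.354 ≈ 3251.4 km; running total=29580.2 km
Leg 3 bearing: y=sinΔλ·cosφ2=0.22089258, x=cosφ1·sinφ2-sinφ1·cosφ2·cosΔλ=-0.43567218; θ=atan2(y, x)=153.1143° ≈ 153.1°
Leg 4: φ1=-1.0682549, φ2=0.3226887, Δφ=1.3909436, Δλ=5.7414246 rad; a=sin²(Δφ/2)+cosφ1·cosφ2·sin²(Δλ/2)=0.4432636628; c=2·atan2(√a, √(1-a))=1.457078717; dist=6371·c=9283.049 ≈ 9283.0 km; running total=38863.2 km
Leg 4 bearing: y=sinΔλ·cosφ2=-0.48903093, x=cosφ1·sinφ2-sinφ1·cosφ2·cosΔλ=0.86485415; θ=atan2(y, x)=-29.4859° <0 so +360° → 330.5141° ≈ 330.5°
Leg 5: φ1=0.3226887, φ2=1.2682086, Δφ=0.9455199, Δλ=-0.8918458 rad; a=sin²(Δφ/2)+cosφ1·cosφ2·sin²(Δλ/2)=0.2599082204; c=2·atan2(√a, √(1-a))=1.069932363; dist=6371·c=6816.539 ≈ 6816.5 km; running total=45679.7 km
Leg 5 bearing: y=sinΔλ·cosφ2=-0.23190648, x=cosφ1·sinφ2-sinφ1·cosφ2·cosΔλ=0.84595694; θ=atan2(y, x)=-15.3302° <0 so +360° → 344.6698° ≈ 344.7°
Leg 6: φ1=1.2682086, φ2=0.6727337, Δφ=-0.5954749, Δλ=-2.4711558 rad; a=sin²(Δφ/2)+cosφ1·cosφ2·sin²(Δλ/2)=0.2939007959; c=2·atan2(√a, √(1-a))=1.145930646; dist=6371·c=7300.724 ≈ 7300.7 km; running total=52980.4 km
Leg 6 bearing: y=sinΔλ·cosφ2=-0.48595403, x=cosφ1·sinφ2-sinφ1·cosφ2·cosΔλ=0.77067578; θ=atan2(y, x)=-32.2337° <0 so +360° → 327.7663° ≈ 327.8°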